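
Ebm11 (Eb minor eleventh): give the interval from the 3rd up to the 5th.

Spelling the chord: Eb, Gb, Bb, Db, F, Ab.
The 3rd is Gb and the 5th is Bb.
From Gb to Bb is 4 semitones, exactly the major third.

major third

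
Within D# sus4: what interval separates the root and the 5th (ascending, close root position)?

D# sus4 is spelled D#-G#-A#.
So we need the interval from D# up to A#.
D# up to A# spans 5 letter names and 7 semitones — a perfect fifth.

perfect fifth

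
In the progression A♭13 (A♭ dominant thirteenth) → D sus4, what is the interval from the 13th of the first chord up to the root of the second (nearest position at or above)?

The 13th of A♭13 (A♭ dominant thirteenth) is F; the root of D sus4 is D.
From F to D is 9 semitones, exactly the major sixth.

major 6th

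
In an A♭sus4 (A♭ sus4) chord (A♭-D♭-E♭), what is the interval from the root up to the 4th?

That puts A♭ below D♭.
From A♭ to D♭ is 5 semitones, exactly the perfect fourth.

P4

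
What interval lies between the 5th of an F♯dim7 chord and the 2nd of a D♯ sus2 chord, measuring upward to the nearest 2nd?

The 5th of F♯dim7 is C; the 2nd of D♯ sus2 is E♯.
From C to E♯: 5 semitones over a third = augmented.

augmented third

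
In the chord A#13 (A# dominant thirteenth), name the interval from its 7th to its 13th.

major 7th

Spelling the chord: A#-C##-E#-G#-B#-F##.
7th = G#; 13th = F##.
Counting 7 letters and 11 half steps from G# gives a major seventh.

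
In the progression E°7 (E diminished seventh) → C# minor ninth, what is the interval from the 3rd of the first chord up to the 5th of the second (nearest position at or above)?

augmented unison

E°7 (E diminished seventh) has G as its 3rd, and C# minor ninth has G# as its 5th.
1 letter names make it a unison; at 1 semitone (a half step wider than perfect) the quality is augmented.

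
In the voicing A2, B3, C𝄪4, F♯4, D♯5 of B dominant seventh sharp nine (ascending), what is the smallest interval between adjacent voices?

Adjacent intervals: A2→B3 = major ninth; B3→C𝄪4 = augmented second; C𝄪4→F♯4 = diminished fourth; F♯4→D♯5 = major sixth.
The smallest is B3 to C𝄪4, an augmented second (3 semitones).

augmented 2nd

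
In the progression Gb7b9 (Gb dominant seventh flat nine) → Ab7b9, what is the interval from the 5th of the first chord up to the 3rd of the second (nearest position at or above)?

Gb7b9 (Gb dominant seventh flat nine) has Db as its 5th, and Ab7b9 has C as its 3rd.
Counting 7 letters and 11 half steps from Db gives a major seventh.

major seventh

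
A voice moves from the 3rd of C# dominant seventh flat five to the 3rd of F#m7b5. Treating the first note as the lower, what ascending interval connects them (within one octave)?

The 3rd of C# dominant seventh flat five is E#; the 3rd of F#m7b5 is A.
From E# to A: 4 semitones over a fourth = diminished.

diminished 4th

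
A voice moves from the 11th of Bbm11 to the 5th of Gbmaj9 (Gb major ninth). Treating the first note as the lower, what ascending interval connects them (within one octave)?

Bbm11 has Eb as its 11th, and Gbmaj9 (Gb major ninth) has Db as its 5th.
Eb up to Db is 10 semitones, a half step narrower than a major seventh, so the interval is minor.

minor 7th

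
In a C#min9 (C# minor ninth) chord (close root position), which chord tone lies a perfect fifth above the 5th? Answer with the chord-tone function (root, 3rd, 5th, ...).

Spelling the chord: C#–E–G#–B–D#.
The 5th is G#. A perfect fifth above G# is D#.
D# is the chord's 9th.

9th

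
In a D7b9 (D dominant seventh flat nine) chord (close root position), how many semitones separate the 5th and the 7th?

D7b9 is spelled D–F#–A–C–Eb.
A to C is a minor third: 3 semitones.

3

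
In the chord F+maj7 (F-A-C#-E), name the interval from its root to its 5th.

augmented 5th

So we need the interval from F up to C#.
5 letter names make it a fifth; at 8 semitones (a half step wider than perfect) the quality is augmented.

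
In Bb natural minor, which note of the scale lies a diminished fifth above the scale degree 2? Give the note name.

Gb

The scale is Bb C Db Eb F Gb Ab.
The scale degree 2 is C; a diminished fifth above that is Gb — scale degree 6.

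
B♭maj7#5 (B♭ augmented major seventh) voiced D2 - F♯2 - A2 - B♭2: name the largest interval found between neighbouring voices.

major third

Adjacent intervals: D2→F♯2 = major third; F♯2→A2 = minor third; A2→B♭2 = minor second.
The largest is D2 to F♯2, a major third (4 semitones).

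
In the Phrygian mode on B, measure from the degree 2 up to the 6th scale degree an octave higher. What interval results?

The scale runs B C D E F# G A.
So we need the interval from C up to G.
Counting 12 letters and 19 half steps from C gives a perfect twelfth.

perfect 12th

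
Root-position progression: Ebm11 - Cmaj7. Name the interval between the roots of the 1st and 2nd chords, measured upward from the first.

major sixth

The roots are Eb and C.
From Eb to C is 9 semitones, exactly the major sixth.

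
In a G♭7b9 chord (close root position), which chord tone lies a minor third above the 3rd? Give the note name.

Db

G♭7b9 (G♭ dominant seventh flat nine) is spelled G♭ B♭ D♭ F♭ A𝄫.
The 3rd is B♭. A minor third above B♭ is D♭.
D♭ is the chord's 5th.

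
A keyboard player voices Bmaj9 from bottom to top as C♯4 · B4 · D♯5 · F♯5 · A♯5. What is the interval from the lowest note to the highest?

The outer voices are C♯4 and A♯5.
Counting 13 letters and 21 half steps from C♯ gives a major thirteenth.

M13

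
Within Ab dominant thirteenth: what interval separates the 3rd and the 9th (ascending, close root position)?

Spelling the chord: Ab, C, Eb, Gb, Bb, F.
That puts C below Bb.
From C to Bb: 10 semitones over a seventh = minor.

minor 7th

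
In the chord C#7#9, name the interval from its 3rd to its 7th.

Spelling the chord: C# E# G# B D##.
So we need the interval from E# up to B.
5 letter names make it a fifth; at 6 semitones (a half step narrower than perfect) the quality is diminished.
This 3–7 tritone is the characteristic tension at the heart of the dominant sound.

diminished fifth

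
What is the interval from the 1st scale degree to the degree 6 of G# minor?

Spelling G# minor: G# A# B C# D# E F#.
The 1st scale degree is G# and the 6th degree is E.
6 letter names make it a sixth; at 8 semitones (a half step narrower than major) the quality is minor.

minor sixth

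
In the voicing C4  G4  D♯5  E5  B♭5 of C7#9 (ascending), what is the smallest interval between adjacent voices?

Adjacent intervals: C4→G4 = perfect fifth; G4→D♯5 = augmented fifth; D♯5→E5 = minor second; E5→B♭5 = diminished fifth.
The smallest is D♯5 to E5, a minor second (1 semitone).

minor 2nd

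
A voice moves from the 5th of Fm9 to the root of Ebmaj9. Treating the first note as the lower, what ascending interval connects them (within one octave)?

minor third

Fm9 has C as its 5th, and Ebmaj9 has Eb as its root.
3 letter names make it a third; at 3 semitones (a half step narrower than major) the quality is minor.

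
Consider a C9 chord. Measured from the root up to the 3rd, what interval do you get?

major third

C9: C, E, G, B♭, D.
So we need the interval from C up to E.
From C to E is 4 semitones, exactly the major third.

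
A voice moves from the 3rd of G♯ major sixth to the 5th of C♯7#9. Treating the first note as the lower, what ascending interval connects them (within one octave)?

The 3rd of G♯ major sixth is B♯; the 5th of C♯7#9 is G♯.
From B♯ to G♯: 8 semitones over a sixth = minor.

minor sixth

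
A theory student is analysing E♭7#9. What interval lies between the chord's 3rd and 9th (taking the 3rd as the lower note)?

major 7th

E♭7#9 (E♭ dominant seventh sharp nine): E♭–G–B♭–D♭–F♯.
3rd = G; 9th = F♯.
G up to F♯ spans 7 letter names and 11 semitones — a major seventh.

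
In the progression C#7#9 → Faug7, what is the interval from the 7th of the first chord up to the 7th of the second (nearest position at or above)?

diminished 4th

C#7#9 has B as its 7th, and Faug7 has Eb as its 7th.
B up to Eb is 4 semitones, a half step narrower than a perfect fourth, so the interval is diminished.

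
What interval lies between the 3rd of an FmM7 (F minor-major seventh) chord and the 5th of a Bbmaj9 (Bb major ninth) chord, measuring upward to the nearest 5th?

M6

The 3rd of FmM7 (F minor-major seventh) is Ab; the 5th of Bbmaj9 (Bb major ninth) is F.
Counting 6 letters and 9 half steps from Ab gives a major sixth.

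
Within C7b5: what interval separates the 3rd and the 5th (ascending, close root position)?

C7b5 (C dominant seventh flat five): C-E-Gb-Bb.
That puts E below Gb.
3 letter names make it a third; at 2 semitones (a whole step narrower than major) the quality is diminished.

diminished 3rd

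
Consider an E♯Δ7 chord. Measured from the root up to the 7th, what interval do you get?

major 7th

The chord tones of E♯M7 (E♯ major seventh) are E♯, G𝄪, B♯, D𝄪.
Root = E♯; 7th = D𝄪.
From E♯ to D𝄪 is 11 semitones, exactly the major seventh.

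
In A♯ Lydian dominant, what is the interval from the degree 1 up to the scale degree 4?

augmented fourth

The scale runs A♯ B♯ C𝄪 D𝄪 E♯ F𝄪 G♯.
Degree 1 = A♯; scale degree 4 = D𝄪.
A♯ up to D𝄪 is 6 semitones, a half step wider than a perfect fourth, so the interval is augmented.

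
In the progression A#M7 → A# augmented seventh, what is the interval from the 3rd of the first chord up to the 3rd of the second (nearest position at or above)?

perfect 1st

The 3rd of A#M7 is C##; the 3rd of A# augmented seventh is C##.
From C## to C## is 0 semitones, exactly the perfect unison.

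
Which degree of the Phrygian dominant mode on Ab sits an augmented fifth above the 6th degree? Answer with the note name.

C

The scale is Ab Bbb C Db Eb Fb Gb.
The 6th degree is Fb; an augmented fifth above that is C — scale degree 3.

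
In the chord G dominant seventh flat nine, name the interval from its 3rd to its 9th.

G7b9 (G dominant seventh flat nine): G–B–D–F–Ab.
3rd = B; 9th = Ab.
B up to Ab is 9 semitones, a whole step narrower than a major seventh, so the interval is diminished.

diminished seventh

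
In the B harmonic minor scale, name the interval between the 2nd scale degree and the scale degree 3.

The scale runs B C# D E F# G A#.
So we need the interval from C# up to D.
From C# to D: 1 semitone over a second = minor.

minor second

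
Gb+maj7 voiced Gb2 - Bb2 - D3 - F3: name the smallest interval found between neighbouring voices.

m3

Adjacent intervals: Gb2→Bb2 = major third; Bb2→D3 = major third; D3→F3 = minor third.
The smallest is D3 to F3, a minor third (3 semitones).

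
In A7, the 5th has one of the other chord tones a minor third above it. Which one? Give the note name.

A7 is spelled A–C#–E–G.
The 5th is E. A minor third above E is G.
G is the chord's 7th.

G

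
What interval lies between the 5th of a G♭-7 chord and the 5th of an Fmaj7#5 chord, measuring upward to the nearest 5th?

augmented seventh

The 5th of G♭-7 is D♭; the 5th of Fmaj7#5 is C♯.
From D♭ to C♯: 12 semitones over a seventh = augmented.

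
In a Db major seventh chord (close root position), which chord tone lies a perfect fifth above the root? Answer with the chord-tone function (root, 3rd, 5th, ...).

Dbmaj7: Db, F, Ab, C.
The root is Db. A perfect fifth above Db is Ab.
Ab is the chord's 5th.

5th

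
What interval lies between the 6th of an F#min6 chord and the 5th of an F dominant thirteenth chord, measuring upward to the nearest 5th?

F#min6 has D# as its 6th, and F dominant thirteenth has C as its 5th.
D# up to C is 9 semitones, a whole step narrower than a major seventh, so the interval is diminished.

diminished seventh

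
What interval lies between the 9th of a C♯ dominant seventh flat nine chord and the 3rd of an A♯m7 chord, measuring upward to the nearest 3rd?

major 7th

The 9th of C♯ dominant seventh flat nine is D; the 3rd of A♯m7 is C♯.
From D to C♯ is 11 semitones, exactly the major seventh.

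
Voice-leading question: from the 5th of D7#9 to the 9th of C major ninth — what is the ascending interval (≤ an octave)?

The 5th of D7#9 is A; the 9th of C major ninth is D.
A up to D spans 4 letter names and 5 semitones — a perfect fourth.

perfect 4th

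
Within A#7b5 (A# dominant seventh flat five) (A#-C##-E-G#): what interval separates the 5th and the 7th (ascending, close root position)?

5th = E; 7th = G#.
From E to G# is 4 semitones, exactly the major third.

M3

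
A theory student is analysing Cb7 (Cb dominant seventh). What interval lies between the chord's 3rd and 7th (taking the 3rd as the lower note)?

Cb7 (Cb dominant seventh): Cb, Eb, Gb, Bbb.
That puts Eb below Bbb.
Eb up to Bbb is 6 semitones, a half step narrower than a perfect fifth, so the interval is diminished.

diminished 5th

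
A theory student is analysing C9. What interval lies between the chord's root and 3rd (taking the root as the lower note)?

C dominant ninth: C, E, G, Bb, D.
That puts C below E.
C up to E spans 3 letter names and 4 semitones — a major third.

major third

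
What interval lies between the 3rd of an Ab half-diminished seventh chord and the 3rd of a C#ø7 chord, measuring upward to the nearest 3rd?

The 3rd of Ab half-diminished seventh is Cb; the 3rd of C#ø7 is E.
Cb up to E is 5 semitones, a half step wider than a major third, so the interval is augmented.

A3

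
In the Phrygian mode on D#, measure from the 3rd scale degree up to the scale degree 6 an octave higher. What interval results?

D# phrygian: D# E F# G# A# B C#.
That puts F# below B.
From F# to B is 17 semitones, exactly the perfect eleventh.

perfect 11th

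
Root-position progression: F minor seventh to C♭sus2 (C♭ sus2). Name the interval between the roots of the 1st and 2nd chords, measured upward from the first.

The roots are F and C♭.
5 letter names make it a fifth; at 6 semitones (a half step narrower than perfect) the quality is diminished.

diminished fifth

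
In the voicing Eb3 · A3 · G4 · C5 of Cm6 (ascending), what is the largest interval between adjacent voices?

Adjacent intervals: Eb3→A3 = augmented fourth; A3→G4 = minor seventh; G4→C5 = perfect fourth.
The largest is A3 to G4, a minor seventh (10 semitones).

minor 7th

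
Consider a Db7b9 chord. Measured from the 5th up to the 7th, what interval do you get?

Spelling the chord: Db, F, Ab, Cb, Ebb.
5th = Ab; 7th = Cb.
3 letter names make it a third; at 3 semitones (a half step narrower than major) the quality is minor.

m3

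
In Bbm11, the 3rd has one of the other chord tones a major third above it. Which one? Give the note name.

F

Bbm11: Bb-Db-F-Ab-C-Eb.
The 3rd is Db. A major third above Db is F.
F is the chord's 5th.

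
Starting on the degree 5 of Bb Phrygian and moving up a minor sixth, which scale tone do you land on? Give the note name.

The scale is Bb Cb Db Eb F Gb Ab.
The degree 5 is F; a minor sixth above that is Db — scale degree 3.

Db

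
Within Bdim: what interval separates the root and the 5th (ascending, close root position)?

B° (B diminished) is spelled B D F.
So we need the interval from B up to F.
B up to F is 6 semitones, a half step narrower than a perfect fifth, so the interval is diminished.

diminished fifth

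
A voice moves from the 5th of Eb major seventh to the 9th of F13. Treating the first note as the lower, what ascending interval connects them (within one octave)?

The 5th of Eb major seventh is Bb; the 9th of F13 is G.
Bb up to G spans 6 letter names and 9 semitones — a major sixth.

major 6th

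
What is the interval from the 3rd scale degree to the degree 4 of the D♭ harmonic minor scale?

major 2nd

D♭ harmonic minor: D♭ E♭ F♭ G♭ A♭ B𝄫 C.
3rd scale degree = F♭; 4th degree = G♭.
F♭ up to G♭ spans 2 letter names and 2 semitones — a major second.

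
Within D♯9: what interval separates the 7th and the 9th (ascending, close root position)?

The chord tones of D♯9 are D♯–F𝄪–A♯–C♯–E♯.
That puts C♯ below E♯.
From C♯ to E♯ is 4 semitones, exactly the major third.

M3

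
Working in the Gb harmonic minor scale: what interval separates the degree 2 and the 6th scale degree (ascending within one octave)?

Spelling the Gb harmonic minor scale: Gb Ab Bbb Cb Db Ebb F.
So we need the interval from Ab up to Ebb.
Ab up to Ebb is 6 semitones, a half step narrower than a perfect fifth, so the interval is diminished.

diminished 5th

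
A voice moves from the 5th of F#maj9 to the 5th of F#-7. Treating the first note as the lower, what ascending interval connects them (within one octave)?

F#maj9 has C# as its 5th, and F#-7 has C# as its 5th.
C# up to C# spans 1 letter names and 0 semitones — a perfect unison.

perfect unison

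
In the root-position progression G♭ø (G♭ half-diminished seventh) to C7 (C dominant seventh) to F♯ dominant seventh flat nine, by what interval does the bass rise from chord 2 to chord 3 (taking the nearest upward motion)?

augmented fourth

The roots are C and F♯.
From C to F♯: 6 semitones over a fourth = augmented.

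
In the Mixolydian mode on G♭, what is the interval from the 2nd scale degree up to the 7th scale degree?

Spelling the Mixolydian mode on G♭: G♭ A♭ B♭ C♭ D♭ E♭ F♭.
2nd scale degree = A♭; degree 7 = F♭.
From A♭ to F♭: 8 semitones over a sixth = minor.

m6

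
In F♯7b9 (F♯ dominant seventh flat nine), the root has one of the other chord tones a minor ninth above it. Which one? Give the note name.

Spelling the chord: F♯ A♯ C♯ E G.
The root is F♯. A minor ninth above F♯ is G.
G is the chord's 9th.

G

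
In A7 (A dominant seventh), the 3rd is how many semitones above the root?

The chord tones of A7 are A, C♯, E, G.
A to C♯ is a major third: 4 semitones.

4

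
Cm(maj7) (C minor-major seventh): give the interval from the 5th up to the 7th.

Spelling the chord: C Eb G B.
That puts G below B.
Counting 3 letters and 4 half steps from G gives a major third.

major third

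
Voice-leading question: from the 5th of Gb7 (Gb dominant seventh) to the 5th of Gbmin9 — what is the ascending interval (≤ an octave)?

Gb7 (Gb dominant seventh) has Db as its 5th, and Gbmin9 has Db as its 5th.
From Db to Db is 0 semitones, exactly the perfect unison.

perfect unison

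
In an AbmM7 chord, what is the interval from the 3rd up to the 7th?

AbmM7: Ab–Cb–Eb–G.
The 3rd is Cb and the 7th is G.
From Cb to G: 8 semitones over a fifth = augmented.

A5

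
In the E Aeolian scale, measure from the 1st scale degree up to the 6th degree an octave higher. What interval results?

The scale runs E F♯ G A B C D.
1st scale degree = E; 6th degree (up an octave) = C.
13 letter names make it a thirteenth; at 20 semitones (a half step narrower than major) the quality is minor.

minor thirteenth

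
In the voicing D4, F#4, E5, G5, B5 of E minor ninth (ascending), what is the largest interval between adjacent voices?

minor 7th

Adjacent intervals: D4→F#4 = major third; F#4→E5 = minor seventh; E5→G5 = minor third; G5→B5 = major third.
The largest is F#4 to E5, a minor seventh (10 semitones).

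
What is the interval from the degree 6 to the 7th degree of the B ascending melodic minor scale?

Spelling the B ascending melodic minor scale: B C♯ D E F♯ G♯ A♯.
That puts G♯ below A♯.
Counting 2 letters and 2 half steps from G♯ gives a major second.

M2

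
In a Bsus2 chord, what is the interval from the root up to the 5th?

P5

Bsus2: B, C#, F#.
So we need the interval from B up to F#.
B up to F# spans 5 letter names and 7 semitones — a perfect fifth.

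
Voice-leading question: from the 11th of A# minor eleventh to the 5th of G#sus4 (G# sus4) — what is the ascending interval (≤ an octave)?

A# minor eleventh has D# as its 11th, and G#sus4 (G# sus4) has D# as its 5th.
D# up to D# spans 1 letter names and 0 semitones — a perfect unison.

perfect unison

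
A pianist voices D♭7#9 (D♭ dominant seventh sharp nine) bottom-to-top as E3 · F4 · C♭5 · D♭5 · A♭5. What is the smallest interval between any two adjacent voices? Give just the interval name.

Adjacent intervals: E3→F4 = minor ninth; F4→C♭5 = diminished fifth; C♭5→D♭5 = major second; D♭5→A♭5 = perfect fifth.
The smallest is C♭5 to D♭5, a major second (2 semitones).

major second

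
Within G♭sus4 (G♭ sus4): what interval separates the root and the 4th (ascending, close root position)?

perfect fourth

G♭sus4: G♭, C♭, D♭.
The root is G♭ and the 4th is C♭.
G♭ up to C♭ spans 4 letter names and 5 semitones — a perfect fourth.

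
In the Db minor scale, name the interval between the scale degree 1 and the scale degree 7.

minor 7th

The scale runs Db Eb Fb Gb Ab Bbb Cb.
That puts Db below Cb.
Db up to Cb is 10 semitones, a half step narrower than a major seventh, so the interval is minor.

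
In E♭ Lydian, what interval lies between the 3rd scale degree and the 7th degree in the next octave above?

Spelling E♭ Lydian: E♭ F G A B♭ C D.
3rd scale degree = G; degree 7 (up an octave) = D.
From G to D is 19 semitones, exactly the perfect twelfth.

P12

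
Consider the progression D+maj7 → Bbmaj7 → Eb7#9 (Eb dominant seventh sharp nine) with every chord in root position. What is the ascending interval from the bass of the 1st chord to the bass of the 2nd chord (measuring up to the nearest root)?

The roots are D and Bb.
6 letter names make it a sixth; at 8 semitones (a half step narrower than major) the quality is minor.

m6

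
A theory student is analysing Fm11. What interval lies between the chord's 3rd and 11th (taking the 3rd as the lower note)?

major ninth

Spelling the chord: F–A♭–C–E♭–G–B♭.
So we need the interval from A♭ up to B♭.
A♭ up to B♭ spans 9 letter names and 14 semitones — a major ninth.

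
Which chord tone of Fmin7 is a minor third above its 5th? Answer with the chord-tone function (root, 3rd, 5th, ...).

Spelling the chord: F–Ab–C–Eb.
The 5th is C. A minor third above C is Eb.
Eb is the chord's 7th.

7th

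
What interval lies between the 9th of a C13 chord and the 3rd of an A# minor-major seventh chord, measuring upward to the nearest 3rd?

major seventh

C13 has D as its 9th, and A# minor-major seventh has C# as its 3rd.
Counting 7 letters and 11 half steps from D gives a major seventh.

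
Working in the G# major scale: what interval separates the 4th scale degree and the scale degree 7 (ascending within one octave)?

augmented fourth

Spelling the G# major scale: G# A# B# C# D# E# F##.
The 4th scale degree is C# and the 7th degree is F##.
C# up to F## is 6 semitones, a half step wider than a perfect fourth, so the interval is augmented.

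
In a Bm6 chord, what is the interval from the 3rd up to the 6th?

augmented fourth

The chord tones of Bmin6 are B, D, F♯, G♯.
So we need the interval from D up to G♯.
D up to G♯ is 6 semitones, a half step wider than a perfect fourth, so the interval is augmented.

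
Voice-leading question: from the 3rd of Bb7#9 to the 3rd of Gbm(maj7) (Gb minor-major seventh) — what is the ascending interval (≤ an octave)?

The 3rd of Bb7#9 is D; the 3rd of Gbm(maj7) (Gb minor-major seventh) is Bbb.
D up to Bbb is 7 semitones, a whole step narrower than a major sixth, so the interval is diminished.

diminished sixth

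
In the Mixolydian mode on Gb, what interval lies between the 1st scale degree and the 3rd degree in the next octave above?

The scale runs Gb Ab Bb Cb Db Eb Fb.
That puts Gb below Bb.
From Gb to Bb is 16 semitones, exactly the major tenth.

major 10th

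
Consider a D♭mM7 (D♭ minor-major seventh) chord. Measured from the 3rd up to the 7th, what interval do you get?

D♭m(maj7) (D♭ minor-major seventh): D♭–F♭–A♭–C.
3rd = F♭; 7th = C.
F♭ up to C is 8 semitones, a half step wider than a perfect fifth, so the interval is augmented.

augmented fifth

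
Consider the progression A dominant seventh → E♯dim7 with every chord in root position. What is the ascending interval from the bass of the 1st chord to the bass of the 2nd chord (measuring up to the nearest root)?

The roots are A and E♯.
From A to E♯: 8 semitones over a fifth = augmented.

augmented fifth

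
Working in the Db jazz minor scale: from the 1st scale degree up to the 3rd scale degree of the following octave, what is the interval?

minor tenth

Db melodic minor: Db Eb Fb Gb Ab Bb C.
That puts Db below Fb.
From Db to Fb: 15 semitones over a tenth = minor.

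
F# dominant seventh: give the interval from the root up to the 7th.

minor seventh

F#7 (F# dominant seventh): F# A# C# E.
So we need the interval from F# up to E.
From F# to E: 10 semitones over a seventh = minor.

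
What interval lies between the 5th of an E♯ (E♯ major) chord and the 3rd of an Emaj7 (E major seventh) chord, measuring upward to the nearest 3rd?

The 5th of E♯ (E♯ major) is B♯; the 3rd of Emaj7 (E major seventh) is G♯.
6 letter names make it a sixth; at 8 semitones (a half step narrower than major) the quality is minor.

m6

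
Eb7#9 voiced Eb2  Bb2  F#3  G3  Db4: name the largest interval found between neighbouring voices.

Adjacent intervals: Eb2→Bb2 = perfect fifth; Bb2→F#3 = augmented fifth; F#3→G3 = minor second; G3→Db4 = diminished fifth.
The largest is Bb2 to F#3, an augmented fifth (8 semitones).

A5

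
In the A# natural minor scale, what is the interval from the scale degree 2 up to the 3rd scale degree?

The scale runs A# B# C# D# E# F# G#.
So we need the interval from B# up to C#.
B# up to C# is 1 semitone, a half step narrower than a major second, so the interval is minor.

minor 2nd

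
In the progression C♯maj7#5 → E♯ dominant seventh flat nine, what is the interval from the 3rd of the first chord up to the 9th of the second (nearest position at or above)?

minor second

C♯maj7#5 has E♯ as its 3rd, and E♯ dominant seventh flat nine has F♯ as its 9th.
2 letter names make it a second; at 1 semitone (a half step narrower than major) the quality is minor.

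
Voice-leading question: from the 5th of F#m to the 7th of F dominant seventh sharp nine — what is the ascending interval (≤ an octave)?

diminished 3rd

The 5th of F#m is C#; the 7th of F dominant seventh sharp nine is Eb.
C# up to Eb is 2 semitones, a whole step narrower than a major third, so the interval is diminished.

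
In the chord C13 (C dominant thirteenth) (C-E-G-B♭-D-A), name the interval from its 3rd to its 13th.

perfect eleventh

3rd = E; 13th = A.
E up to A spans 11 letter names and 17 semitones — a perfect eleventh.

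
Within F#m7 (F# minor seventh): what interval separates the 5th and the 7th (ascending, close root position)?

The chord tones of F#m7 (F# minor seventh) are F#-A-C#-E.
So we need the interval from C# up to E.
C# up to E is 3 semitones, a half step narrower than a major third, so the interval is minor.

minor third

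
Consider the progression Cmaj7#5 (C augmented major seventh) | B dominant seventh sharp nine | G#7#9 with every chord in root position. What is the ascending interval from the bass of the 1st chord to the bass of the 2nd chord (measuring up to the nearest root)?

major seventh

The roots are C and B.
From C to B is 11 semitones, exactly the major seventh.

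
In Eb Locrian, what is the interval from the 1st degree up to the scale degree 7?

The scale runs Eb Fb Gb Ab Bbb Cb Db.
1st degree = Eb; 7th scale degree = Db.
From Eb to Db: 10 semitones over a seventh = minor.

minor seventh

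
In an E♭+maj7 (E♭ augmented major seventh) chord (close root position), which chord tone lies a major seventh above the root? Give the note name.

D

E♭maj7#5: E♭ G B D.
The root is E♭. A major seventh above E♭ is D.
D is the chord's 7th.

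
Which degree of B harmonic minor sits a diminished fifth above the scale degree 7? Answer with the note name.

The scale is B C♯ D E F♯ G A♯.
The scale degree 7 is A♯; a diminished fifth above that is E — scale degree 4.

E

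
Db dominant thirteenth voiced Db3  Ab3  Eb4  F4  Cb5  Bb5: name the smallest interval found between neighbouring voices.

Adjacent intervals: Db3→Ab3 = perfect fifth; Ab3→Eb4 = perfect fifth; Eb4→F4 = major second; F4→Cb5 = diminished fifth; Cb5→Bb5 = major seventh.
The smallest is Eb4 to F4, a major second (2 semitones).

major second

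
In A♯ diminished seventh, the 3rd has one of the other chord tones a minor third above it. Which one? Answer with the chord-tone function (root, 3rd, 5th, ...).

5th

The chord tones of A♯°7 are A♯ C♯ E G.
The 3rd is C♯. A minor third above C♯ is E.
E is the chord's 5th.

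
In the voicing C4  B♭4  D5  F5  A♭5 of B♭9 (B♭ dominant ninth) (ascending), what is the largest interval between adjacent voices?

minor seventh

Adjacent intervals: C4→B♭4 = minor seventh; B♭4→D5 = major third; D5→F5 = minor third; F5→A♭5 = minor third.
The largest is C4 to B♭4, a minor seventh (10 semitones).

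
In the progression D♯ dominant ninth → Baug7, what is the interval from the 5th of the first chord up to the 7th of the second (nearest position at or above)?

The 5th of D♯ dominant ninth is A♯; the 7th of Baug7 is A.
A♯ up to A is 11 semitones, a half step narrower than a perfect octave, so the interval is diminished.

diminished 8th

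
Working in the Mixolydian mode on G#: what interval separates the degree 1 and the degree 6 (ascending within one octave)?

The scale runs G# A# B# C# D# E# F#.
The degree 1 is G# and the 6th scale degree is E#.
G# up to E# spans 6 letter names and 9 semitones — a major sixth.

major sixth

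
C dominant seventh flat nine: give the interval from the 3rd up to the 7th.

C dominant seventh flat nine: C, E, G, Bb, Db.
So we need the interval from E up to Bb.
E up to Bb is 6 semitones, a half step narrower than a perfect fifth, so the interval is diminished.

diminished fifth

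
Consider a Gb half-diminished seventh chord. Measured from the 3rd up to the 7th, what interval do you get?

The chord tones of Gb half-diminished seventh are Gb-Bbb-Dbb-Fb.
The 3rd is Bbb and the 7th is Fb.
Bbb up to Fb spans 5 letter names and 7 semitones — a perfect fifth.

perfect 5th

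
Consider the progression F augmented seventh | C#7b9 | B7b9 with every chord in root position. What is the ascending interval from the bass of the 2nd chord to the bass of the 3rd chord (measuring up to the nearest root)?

The roots are C# and B.
C# up to B is 10 semitones, a half step narrower than a major seventh, so the interval is minor.

minor seventh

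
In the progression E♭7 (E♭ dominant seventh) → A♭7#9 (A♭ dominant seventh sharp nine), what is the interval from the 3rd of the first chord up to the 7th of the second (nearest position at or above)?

E♭7 (E♭ dominant seventh) has G as its 3rd, and A♭7#9 (A♭ dominant seventh sharp nine) has G♭ as its 7th.
G up to G♭ is 11 semitones, a half step narrower than a perfect octave, so the interval is diminished.

diminished octave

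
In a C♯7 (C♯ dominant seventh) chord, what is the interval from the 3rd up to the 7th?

C♯ dominant seventh is spelled C♯-E♯-G♯-B.
The 3rd is E♯ and the 7th is B.
From E♯ to B: 6 semitones over a fifth = diminished.

diminished fifth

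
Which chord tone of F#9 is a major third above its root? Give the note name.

The chord tones of F#9 (F# dominant ninth) are F#, A#, C#, E, G#.
The root is F#. A major third above F# is A#.
A# is the chord's 3rd.

A#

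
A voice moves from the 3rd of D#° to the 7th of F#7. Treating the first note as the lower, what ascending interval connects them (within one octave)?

minor 7th

D#° has F# as its 3rd, and F#7 has E as its 7th.
7 letter names make it a seventh; at 10 semitones (a half step narrower than major) the quality is minor.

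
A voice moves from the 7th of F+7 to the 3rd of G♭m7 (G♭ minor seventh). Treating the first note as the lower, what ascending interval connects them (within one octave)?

diminished 5th

The 7th of F+7 is E♭; the 3rd of G♭m7 (G♭ minor seventh) is B𝄫.
From E♭ to B𝄫: 6 semitones over a fifth = diminished.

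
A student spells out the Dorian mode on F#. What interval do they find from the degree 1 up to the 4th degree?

P4

The scale runs F# G# A B C# D# E.
Degree 1 = F#; 4th scale degree = B.
From F# to B is 5 semitones, exactly the perfect fourth.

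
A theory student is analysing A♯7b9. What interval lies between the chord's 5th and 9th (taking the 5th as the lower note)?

Spelling the chord: A♯, C𝄪, E♯, G♯, B.
The 5th is E♯ and the 9th is B.
5 letter names make it a fifth; at 6 semitones (a half step narrower than perfect) the quality is diminished.

diminished fifth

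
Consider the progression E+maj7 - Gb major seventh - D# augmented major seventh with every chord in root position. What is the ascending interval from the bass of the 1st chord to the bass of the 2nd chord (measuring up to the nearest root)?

diminished third

The roots are E and Gb.
From E to Gb: 2 semitones over a third = diminished.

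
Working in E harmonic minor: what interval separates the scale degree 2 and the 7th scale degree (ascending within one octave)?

major sixth

The scale runs E F# G A B C D#.
That puts F# below D#.
F# up to D# spans 6 letter names and 9 semitones — a major sixth.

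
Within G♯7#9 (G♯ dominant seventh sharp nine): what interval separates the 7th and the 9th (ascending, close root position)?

augmented 3rd

Spelling the chord: G♯–B♯–D♯–F♯–A𝄪.
That puts F♯ below A𝄪.
From F♯ to A𝄪: 5 semitones over a third = augmented.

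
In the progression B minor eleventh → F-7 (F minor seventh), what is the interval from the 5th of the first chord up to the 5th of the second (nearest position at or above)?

diminished fifth

The 5th of B minor eleventh is F#; the 5th of F-7 (F minor seventh) is C.
F# up to C is 6 semitones, a half step narrower than a perfect fifth, so the interval is diminished.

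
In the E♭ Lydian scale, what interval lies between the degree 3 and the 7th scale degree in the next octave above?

P12

Spelling the E♭ Lydian scale: E♭ F G A B♭ C D.
Degree 3 = G; 7th degree (up an octave) = D.
Counting 12 letters and 19 half steps from G gives a perfect twelfth.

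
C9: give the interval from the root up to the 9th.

The chord tones of C9 are C–E–G–Bb–D.
The root is C and the 9th is D.
Counting 9 letters and 14 half steps from C gives a major ninth.

major ninth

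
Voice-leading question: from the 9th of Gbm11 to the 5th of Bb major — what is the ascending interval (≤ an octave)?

Gbm11 has Ab as its 9th, and Bb major has F as its 5th.
Counting 6 letters and 9 half steps from Ab gives a major sixth.

M6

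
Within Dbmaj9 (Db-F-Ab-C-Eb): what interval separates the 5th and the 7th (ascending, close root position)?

The 5th is Ab and the 7th is C.
Ab up to C spans 3 letter names and 4 semitones — a major third.

major 3rd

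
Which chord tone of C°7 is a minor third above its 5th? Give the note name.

Bbb

The chord tones of C diminished seventh are C, E♭, G♭, B𝄫.
The 5th is G♭. A minor third above G♭ is B𝄫.
B𝄫 is the chord's 7th.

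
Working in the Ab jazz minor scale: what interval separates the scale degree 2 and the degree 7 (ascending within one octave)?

major 6th

Spelling the Ab jazz minor scale: Ab Bb Cb Db Eb F G.
The scale degree 2 is Bb and the 7th degree is G.
From Bb to G is 9 semitones, exactly the major sixth.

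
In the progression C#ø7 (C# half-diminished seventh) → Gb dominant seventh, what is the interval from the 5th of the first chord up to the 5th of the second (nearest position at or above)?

The 5th of C#ø7 (C# half-diminished seventh) is G; the 5th of Gb dominant seventh is Db.
G up to Db is 6 semitones, a half step narrower than a perfect fifth, so the interval is diminished.

diminished 5th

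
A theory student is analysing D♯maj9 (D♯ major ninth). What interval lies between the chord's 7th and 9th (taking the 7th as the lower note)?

m3

D♯maj9 (D♯ major ninth) is spelled D♯–F𝄪–A♯–C𝄪–E♯.
7th = C𝄪; 9th = E♯.
From C𝄪 to E♯: 3 semitones over a third = minor.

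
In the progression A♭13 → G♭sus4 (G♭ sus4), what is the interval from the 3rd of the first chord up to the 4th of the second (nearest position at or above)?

diminished 8th

A♭13 has C as its 3rd, and G♭sus4 (G♭ sus4) has C♭ as its 4th.
8 letter names make it an octave; at 11 semitones (a half step narrower than perfect) the quality is diminished.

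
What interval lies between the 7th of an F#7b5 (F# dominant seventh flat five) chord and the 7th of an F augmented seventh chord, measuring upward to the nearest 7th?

diminished 8th

The 7th of F#7b5 (F# dominant seventh flat five) is E; the 7th of F augmented seventh is Eb.
E up to Eb is 11 semitones, a half step narrower than a perfect octave, so the interval is diminished.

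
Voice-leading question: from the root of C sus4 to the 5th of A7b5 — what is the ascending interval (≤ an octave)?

The root of C sus4 is C; the 5th of A7b5 is E♭.
C up to E♭ is 3 semitones, a half step narrower than a major third, so the interval is minor.

minor third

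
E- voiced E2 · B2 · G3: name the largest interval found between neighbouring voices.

minor sixth

Adjacent intervals: E2→B2 = perfect fifth; B2→G3 = minor sixth.
The largest is B2 to G3, a minor sixth (8 semitones).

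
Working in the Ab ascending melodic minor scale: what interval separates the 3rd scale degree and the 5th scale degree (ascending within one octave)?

The scale runs Ab Bb Cb Db Eb F G.
That puts Cb below Eb.
Counting 3 letters and 4 half steps from Cb gives a major third.

major third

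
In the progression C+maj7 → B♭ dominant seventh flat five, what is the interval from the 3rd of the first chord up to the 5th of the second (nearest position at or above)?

C+maj7 has E as its 3rd, and B♭ dominant seventh flat five has F♭ as its 5th.
From E to F♭: 0 semitones over a second = diminished.

diminished second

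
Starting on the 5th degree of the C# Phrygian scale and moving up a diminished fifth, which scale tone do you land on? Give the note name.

D

The scale is C# D E F# G# A B.
The 5th degree is G#; a diminished fifth above that is D — scale degree 2.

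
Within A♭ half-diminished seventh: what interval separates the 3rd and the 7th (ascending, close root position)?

A♭ø7: A♭-C♭-E𝄫-G♭.
That puts C♭ below G♭.
C♭ up to G♭ spans 5 letter names and 7 semitones — a perfect fifth.

perfect fifth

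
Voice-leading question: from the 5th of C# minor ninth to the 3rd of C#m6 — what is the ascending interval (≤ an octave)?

minor 6th

The 5th of C# minor ninth is G#; the 3rd of C#m6 is E.
6 letter names make it a sixth; at 8 semitones (a half step narrower than major) the quality is minor.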